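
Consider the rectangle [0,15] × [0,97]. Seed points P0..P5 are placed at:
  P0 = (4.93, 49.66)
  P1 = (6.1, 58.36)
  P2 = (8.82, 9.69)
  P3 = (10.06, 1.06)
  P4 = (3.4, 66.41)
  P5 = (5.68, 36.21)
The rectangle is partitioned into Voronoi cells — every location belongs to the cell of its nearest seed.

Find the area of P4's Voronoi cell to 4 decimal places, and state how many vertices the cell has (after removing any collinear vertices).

1. box [0,15]×[0,97]: [(0, 0) (15, 0) (15, 97) (0, 97)]
2. ⊥bis P4·P0 via (4.165,58.035): [(0, 57.6546) (15, 59.0247) (15, 97) (0, 97)]  |A|=579.9056
3. ⊥bis P4·P1 via (4.75,62.385): [(0, 60.7918) (15, 65.8229) (15, 97) (0, 97)]  |A|=505.3896
4. ⊥bis P4·P2 via (6.11,38.05): [(0, 60.7918) (15, 65.8229) (15, 97) (0, 97)]  |A|=505.3896
5. ⊥bis P4·P3 via (6.73,33.735): [(0, 60.7918) (15, 65.8229) (15, 97) (0, 97)]  |A|=505.3896
6. ⊥bis P4·P5 via (4.54,51.31): [(0, 60.7918) (15, 65.8229) (15, 97) (0, 97)]  |A|=505.3896
7. canonical 4-gon: [(0, 60.7918) (15, 65.8229) (15, 97) (0, 97)]
8. shoelace: 505.3896

Area of P4's cell: 505.3896 (4 vertices)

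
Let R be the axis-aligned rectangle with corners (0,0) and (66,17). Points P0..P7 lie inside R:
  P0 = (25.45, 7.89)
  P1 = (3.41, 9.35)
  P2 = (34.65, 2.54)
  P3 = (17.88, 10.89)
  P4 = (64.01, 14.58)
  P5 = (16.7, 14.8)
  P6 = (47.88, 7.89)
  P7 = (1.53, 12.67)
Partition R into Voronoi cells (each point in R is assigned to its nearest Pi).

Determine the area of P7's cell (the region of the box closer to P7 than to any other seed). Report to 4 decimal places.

Area of P7's cell: 43.1459

1. box [0,66]×[0,17]: [(0, 0) (66, 0) (66, 17) (0, 17)]
2. ⊥bis P7·P0 via (13.49,10.28): [(0, 0) (11.4357, 0) (14.8329, 17) (0, 17)]  |A|=223.2831
3. ⊥bis P7·P1 via (2.47,11.01): [(0, 9.6113) (13.0481, 17) (0, 17)]  |A|=48.204
4. ⊥bis P7·P2 via (18.09,7.605): [(0, 9.6113) (13.0481, 17) (0, 17)]  |A|=48.204
5. ⊥bis P7·P3 via (9.705,11.78): [(0, 9.6113) (10.091, 15.3255) (10.2733, 17) (0, 17)]  |A|=45.8808
6. ⊥bis P7·P4 via (32.77,13.625): [(0, 9.6113) (10.091, 15.3255) (10.2733, 17) (0, 17)]  |A|=45.8808
7. ⊥bis P7·P5 via (9.115,13.735): [(0, 9.6113) (8.98, 14.6964) (8.6566, 17) (0, 17)]  |A|=43.1459
8. ⊥bis P7·P6 via (24.705,10.28): [(0, 9.6113) (8.98, 14.6964) (8.6566, 17) (0, 17)]  |A|=43.1459
9. canonical 4-gon: [(0, 9.6113) (8.98, 14.6964) (8.6566, 17) (0, 17)]
10. shoelace: 43.1459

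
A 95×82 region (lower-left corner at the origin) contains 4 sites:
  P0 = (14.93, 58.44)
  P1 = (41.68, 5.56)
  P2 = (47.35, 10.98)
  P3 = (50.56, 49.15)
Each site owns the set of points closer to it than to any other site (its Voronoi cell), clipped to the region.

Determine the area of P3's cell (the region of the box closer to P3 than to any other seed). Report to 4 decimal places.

1. box [0,95]×[0,82]: [(0, 0) (95, 0) (95, 82) (0, 82)]
2. ⊥bis P3·P0 via (32.745,53.795): [(18.7187, 0) (95, 0) (95, 82) (40.099, 82)]  |A|=5378.4709
3. ⊥bis P3·P1 via (46.12,27.355): [(26.8735, 31.2758) (95, 17.3973) (95, 82) (40.099, 82)]  |A|=3592.9805
4. ⊥bis P3·P2 via (48.955,30.065): [(27.0383, 31.9081) (95, 26.1927) (95, 82) (40.099, 82)]  |A|=3271.4235
5. canonical 4-gon: [(27.0383, 31.9081) (95, 26.1927) (95, 82) (40.099, 82)]
6. shoelace: 3271.4235

Area of P3's cell: 3271.4235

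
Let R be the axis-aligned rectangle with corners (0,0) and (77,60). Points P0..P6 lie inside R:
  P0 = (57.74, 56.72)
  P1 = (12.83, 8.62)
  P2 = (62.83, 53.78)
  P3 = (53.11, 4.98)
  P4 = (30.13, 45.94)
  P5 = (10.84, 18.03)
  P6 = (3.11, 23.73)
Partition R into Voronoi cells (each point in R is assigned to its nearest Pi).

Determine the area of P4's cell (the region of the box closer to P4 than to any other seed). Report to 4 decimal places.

Area of P4's cell: 1231.6037

1. box [0,77]×[0,60]: [(0, 0) (77, 0) (77, 60) (0, 60)]
2. ⊥bis P4·P0 via (43.935,51.33): [(0, 0) (63.9762, 0) (40.5499, 60) (0, 60)]  |A|=3135.7829
3. ⊥bis P4·P1 via (21.48,27.28): [(0, 37.2372) (60.3624, 9.2557) (40.5499, 60) (0, 60)]  |A|=1715.845
4. ⊥bis P4·P2 via (46.48,49.86): [(0, 37.2372) (55.6965, 11.4186) (49.6162, 36.7792) (40.5499, 60) (0, 60)]  |A|=1663.256
5. ⊥bis P4·P3 via (41.62,25.46): [(0, 37.2372) (34.2843, 21.3444) (51.0602, 30.7563) (49.6162, 36.7792) (40.5499, 60) (0, 60)]  |A|=1479.2349
6. ⊥bis P4·P5 via (20.485,31.985): [(0, 46.1432) (35.1653, 21.8387) (51.0602, 30.7563) (49.6162, 36.7792) (40.5499, 60) (0, 60)]  |A|=1307.171
7. ⊥bis P4·P6 via (16.62,34.835): [(0, 55.0544) (16.9601, 34.4212) (35.1653, 21.8387) (51.0602, 30.7563) (49.6162, 36.7792) (40.5499, 60) (0, 60)]  |A|=1231.6037
8. canonical 7-gon: [(0, 55.0544) (16.9601, 34.4212) (35.1653, 21.8387) (51.0602, 30.7563) (49.6162, 36.7792) (40.5499, 60) (0, 60)]
9. shoelace: 1231.6037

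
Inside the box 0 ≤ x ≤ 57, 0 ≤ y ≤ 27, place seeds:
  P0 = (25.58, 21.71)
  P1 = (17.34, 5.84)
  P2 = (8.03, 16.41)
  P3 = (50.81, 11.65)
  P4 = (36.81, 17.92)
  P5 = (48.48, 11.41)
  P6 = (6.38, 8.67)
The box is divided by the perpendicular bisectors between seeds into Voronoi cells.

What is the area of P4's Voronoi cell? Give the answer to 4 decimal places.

1. box [0,57]×[0,27]: [(0, 0) (57, 0) (57, 27) (0, 27)]
2. ⊥bis P4·P0 via (31.195,19.815): [(24.5077, 0) (57, 0) (57, 27) (33.6199, 27)]  |A|=754.2785
3. ⊥bis P4·P1 via (27.075,11.88): [(28.009, 10.3746) (34.4458, 0) (57, 0) (57, 27) (33.6199, 27)]  |A|=702.7259
4. ⊥bis P4·P2 via (22.42,17.165): [(28.009, 10.3746) (34.4458, 0) (57, 0) (57, 27) (33.6199, 27)]  |A|=702.7259
5. ⊥bis P4·P3 via (43.81,14.785): [(28.009, 10.3746) (34.4458, 0) (37.1884, 0) (49.2806, 27) (33.6199, 27)]  |A|=331.0575
6. ⊥bis P4·P5 via (42.645,14.665): [(28.009, 10.3746) (34.4458, 0) (34.4643, 0) (48.2813, 24.7689) (49.2806, 27) (33.6199, 27)]  |A|=297.3203
7. ⊥bis P4·P6 via (21.595,13.295): [(28.009, 10.3746) (34.4458, 0) (34.4643, 0) (48.2813, 24.7689) (49.2806, 27) (33.6199, 27)]  |A|=297.3203
8. canonical 6-gon: [(28.009, 10.3746) (34.4458, 0) (34.4643, 0) (48.2813, 24.7689) (49.2806, 27) (33.6199, 27)]
9. shoelace: 297.3203

Area of P4's cell: 297.3203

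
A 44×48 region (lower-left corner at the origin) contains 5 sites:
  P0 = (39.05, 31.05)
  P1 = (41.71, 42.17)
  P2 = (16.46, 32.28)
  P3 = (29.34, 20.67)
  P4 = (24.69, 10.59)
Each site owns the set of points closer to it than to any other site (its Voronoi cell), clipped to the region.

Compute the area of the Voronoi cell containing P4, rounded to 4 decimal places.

Area of P4's cell: 665.0915

1. box [0,44]×[0,48]: [(0, 0) (44, 0) (44, 48) (0, 48)]
2. ⊥bis P4·P0 via (31.87,20.82): [(0, 43.1882) (0, 0) (44, 0) (44, 12.3065)]  |A|=1220.8826
3. ⊥bis P4·P1 via (33.2,26.38): [(0, 43.1882) (0, 0) (44, 0) (44, 12.3065)]  |A|=1220.8826
4. ⊥bis P4·P2 via (20.575,21.435): [(27.3377, 24.001) (0, 13.6281) (0, 0) (44, 0) (44, 12.3065)]  |A|=816.8297
5. ⊥bis P4·P3 via (27.015,15.63): [(17.204, 20.1559) (0, 13.6281) (0, 0) (44, 0) (44, 7.7947)]  |A|=665.0915
6. canonical 5-gon: [(17.204, 20.1559) (0, 13.6281) (0, 0) (44, 0) (44, 7.7947)]
7. shoelace: 665.0915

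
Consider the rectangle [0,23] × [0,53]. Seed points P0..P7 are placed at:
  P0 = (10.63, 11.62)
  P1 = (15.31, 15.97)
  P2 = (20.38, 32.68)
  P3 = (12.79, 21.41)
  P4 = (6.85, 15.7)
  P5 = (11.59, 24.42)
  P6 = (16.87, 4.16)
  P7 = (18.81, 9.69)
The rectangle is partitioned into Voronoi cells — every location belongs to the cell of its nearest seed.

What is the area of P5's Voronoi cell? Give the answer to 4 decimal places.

Area of P5's cell: 232.4655

1. box [0,23]×[0,53]: [(0, 0) (23, 0) (23, 53) (0, 53)]
2. ⊥bis P5·P0 via (11.11,18.02): [(0, 18.8532) (23, 17.1283) (23, 53) (0, 53)]  |A|=805.2128
3. ⊥bis P5·P1 via (13.45,20.195): [(0, 18.8532) (8.888, 18.1866) (23, 24.3993) (23, 53) (0, 53)]  |A|=753.9086
4. ⊥bis P5·P2 via (15.985,28.55): [(0, 45.5607) (0, 18.8532) (8.888, 18.1866) (20.7969, 23.4294)]  |A|=304.9835
5. ⊥bis P5·P3 via (12.19,22.915): [(18.8028, 25.5513) (0, 45.5607) (0, 18.8532) (1.6848, 18.7269)]  |A|=257.9183
6. ⊥bis P5·P4 via (9.22,20.06): [(7.4466, 21.024) (18.8028, 25.5513) (0, 45.5607) (0, 25.0718)]  |A|=232.4655
7. ⊥bis P5·P6 via (14.23,14.29): [(7.4466, 21.024) (18.8028, 25.5513) (0, 45.5607) (0, 25.0718)]  |A|=232.4655
8. ⊥bis P5·P7 via (15.2,17.055): [(7.4466, 21.024) (18.8028, 25.5513) (0, 45.5607) (0, 25.0718)]  |A|=232.4655
9. canonical 4-gon: [(7.4466, 21.024) (18.8028, 25.5513) (0, 45.5607) (0, 25.0718)]
10. shoelace: 232.4655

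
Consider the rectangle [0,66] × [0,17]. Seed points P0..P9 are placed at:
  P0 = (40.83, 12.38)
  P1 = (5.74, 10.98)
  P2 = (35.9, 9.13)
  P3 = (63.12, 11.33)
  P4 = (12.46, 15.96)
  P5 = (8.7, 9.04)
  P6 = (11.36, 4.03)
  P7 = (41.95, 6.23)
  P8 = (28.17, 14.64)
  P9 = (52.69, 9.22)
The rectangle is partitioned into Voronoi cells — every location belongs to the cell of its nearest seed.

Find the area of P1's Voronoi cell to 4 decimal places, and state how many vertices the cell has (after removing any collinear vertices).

Area of P1's cell: 94.3456 (5 vertices)

1. box [0,66]×[0,17]: [(0, 0) (66, 0) (66, 17) (0, 17)]
2. ⊥bis P1·P0 via (23.285,11.68): [(0, 0) (23.751, 0) (23.0727, 17) (0, 17)]  |A|=398.0019
3. ⊥bis P1·P2 via (20.82,10.055): [(0, 0) (20.2032, 0) (21.246, 17) (0, 17)]  |A|=352.3185
4. ⊥bis P1·P3 via (34.43,11.155): [(0, 0) (20.2032, 0) (21.246, 17) (0, 17)]  |A|=352.3185
5. ⊥bis P1·P4 via (9.1,13.47): [(0, 0) (19.0822, 0) (6.484, 17) (0, 17)]  |A|=217.3131
6. ⊥bis P1·P5 via (7.22,10.01): [(0, 0) (0.6594, 0) (9.3057, 13.1924) (6.484, 17) (0, 17)]  |A|=95.7927
7. ⊥bis P1·P6 via (8.55,7.505): [(0, 0.5912) (2.2273, 2.3922) (9.3057, 13.1924) (6.484, 17) (0, 17)]  |A|=94.3456
8. ⊥bis P1·P7 via (23.845,8.605): [(0, 0.5912) (2.2273, 2.3922) (9.3057, 13.1924) (6.484, 17) (0, 17)]  |A|=94.3456
9. ⊥bis P1·P8 via (16.955,12.81): [(0, 0.5912) (2.2273, 2.3922) (9.3057, 13.1924) (6.484, 17) (0, 17)]  |A|=94.3456
10. ⊥bis P1·P9 via (29.215,10.1): [(0, 0.5912) (2.2273, 2.3922) (9.3057, 13.1924) (6.484, 17) (0, 17)]  |A|=94.3456
11. canonical 5-gon: [(0, 0.5912) (2.2273, 2.3922) (9.3057, 13.1924) (6.484, 17) (0, 17)]
12. shoelace: 94.3456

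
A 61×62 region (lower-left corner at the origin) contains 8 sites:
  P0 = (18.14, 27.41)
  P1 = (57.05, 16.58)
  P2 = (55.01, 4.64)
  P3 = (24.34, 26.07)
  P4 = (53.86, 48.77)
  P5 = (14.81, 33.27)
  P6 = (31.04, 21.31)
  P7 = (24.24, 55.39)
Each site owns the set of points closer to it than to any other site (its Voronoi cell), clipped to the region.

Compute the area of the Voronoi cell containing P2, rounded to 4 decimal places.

Area of P2's cell: 261.5865

1. box [0,61]×[0,62]: [(0, 0) (61, 0) (61, 62) (0, 62)]
2. ⊥bis P2·P0 via (36.575,16.025): [(26.6784, 0) (61, 0) (61, 55.5748)]  |A|=953.7098
3. ⊥bis P2·P1 via (56.03,10.61): [(35.4069, 14.1335) (26.6784, 0) (61, 0) (61, 9.7609)]  |A|=367.4486
4. ⊥bis P2·P3 via (39.675,15.355): [(38.4574, 13.6124) (28.946, 0) (61, 0) (61, 9.7609)]  |A|=328.1828
5. ⊥bis P2·P4 via (54.435,26.705): [(38.4574, 13.6124) (28.946, 0) (61, 0) (61, 9.7609)]  |A|=328.1828
6. ⊥bis P2·P5 via (34.91,18.955): [(38.4574, 13.6124) (28.946, 0) (61, 0) (61, 9.7609)]  |A|=328.1828
7. ⊥bis P2·P6 via (43.025,12.975): [(42.9361, 12.8472) (34.0015, 0) (61, 0) (61, 9.7609)]  |A|=261.5865
8. ⊥bis P2·P7 via (39.625,30.015): [(42.9361, 12.8472) (34.0015, 0) (61, 0) (61, 9.7609)]  |A|=261.5865
9. canonical 4-gon: [(42.9361, 12.8472) (34.0015, 0) (61, 0) (61, 9.7609)]
10. shoelace: 261.5865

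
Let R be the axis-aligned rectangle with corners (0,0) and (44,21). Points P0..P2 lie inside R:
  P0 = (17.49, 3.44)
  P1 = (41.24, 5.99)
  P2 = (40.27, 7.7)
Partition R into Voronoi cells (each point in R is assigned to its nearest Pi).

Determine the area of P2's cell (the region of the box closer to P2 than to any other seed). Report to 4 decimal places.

Area of P2's cell: 270.7732

1. box [0,44]×[0,21]: [(0, 0) (44, 0) (44, 21) (0, 21)]
2. ⊥bis P2·P0 via (28.88,5.57): [(29.9216, 0) (44, 0) (44, 21) (25.9945, 21)]  |A|=336.8807
3. ⊥bis P2·P1 via (40.755,6.845): [(29.8033, 0.6326) (44, 8.6857) (44, 21) (25.9945, 21)]  |A|=270.7732
4. canonical 4-gon: [(29.8033, 0.6326) (44, 8.6857) (44, 21) (25.9945, 21)]
5. shoelace: 270.7732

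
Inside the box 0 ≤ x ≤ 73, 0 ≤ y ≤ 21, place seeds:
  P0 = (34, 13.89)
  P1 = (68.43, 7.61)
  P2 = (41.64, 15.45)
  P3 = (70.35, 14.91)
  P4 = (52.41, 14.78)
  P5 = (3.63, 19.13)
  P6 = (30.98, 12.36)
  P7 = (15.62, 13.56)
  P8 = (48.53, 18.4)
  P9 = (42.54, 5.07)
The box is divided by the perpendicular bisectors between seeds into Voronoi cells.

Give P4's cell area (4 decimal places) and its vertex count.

1. box [0,73]×[0,21]: [(0, 0) (73, 0) (73, 21) (0, 21)]
2. ⊥bis P4·P0 via (43.205,14.335): [(43.898, 0) (73, 0) (73, 21) (42.8828, 21)]  |A|=621.8017
3. ⊥bis P4·P1 via (60.42,11.195): [(43.898, 0) (55.4095, 0) (64.8084, 21) (42.8828, 21)]  |A|=351.0895
4. ⊥bis P4·P2 via (47.025,15.115): [(46.0847, 0) (55.4095, 0) (64.8084, 21) (47.3911, 21)]  |A|=280.7918
5. ⊥bis P4·P3 via (61.38,14.845): [(46.0847, 0) (55.4095, 0) (61.3907, 13.3639) (61.3354, 21) (47.3911, 21)]  |A|=267.5319
6. ⊥bis P4·P5 via (28.02,16.955): [(46.0847, 0) (55.4095, 0) (61.3907, 13.3639) (61.3354, 21) (47.3911, 21)]  |A|=267.5319
7. ⊥bis P4·P6 via (41.695,13.57): [(46.0847, 0) (55.4095, 0) (61.3907, 13.3639) (61.3354, 21) (47.3911, 21)]  |A|=267.5319
8. ⊥bis P4·P7 via (34.015,14.17): [(46.0847, 0) (55.4095, 0) (61.3907, 13.3639) (61.3354, 21) (47.3911, 21)]  |A|=267.5319
9. ⊥bis P4·P8 via (50.47,16.59): [(46.8772, 12.7392) (46.0847, 0) (55.4095, 0) (61.3907, 13.3639) (61.3354, 21) (54.5845, 21)]  |A|=237.8202
10. ⊥bis P4·P9 via (47.475,9.925): [(46.8772, 12.7392) (46.7481, 10.6639) (55.9816, 1.2782) (61.3907, 13.3639) (61.3354, 21) (54.5845, 21)]  |A|=179.5148
11. canonical 6-gon: [(46.8772, 12.7392) (46.7481, 10.6639) (55.9816, 1.2782) (61.3907, 13.3639) (61.3354, 21) (54.5845, 21)]
12. shoelace: 179.5148

Area of P4's cell: 179.5148 (6 vertices)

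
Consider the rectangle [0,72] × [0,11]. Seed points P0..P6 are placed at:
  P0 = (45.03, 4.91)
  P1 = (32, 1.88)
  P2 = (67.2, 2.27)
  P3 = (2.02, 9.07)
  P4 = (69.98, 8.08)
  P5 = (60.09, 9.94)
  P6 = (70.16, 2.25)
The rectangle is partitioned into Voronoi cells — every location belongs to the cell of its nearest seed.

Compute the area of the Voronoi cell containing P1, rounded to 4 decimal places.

Area of P1's cell: 231.1046

1. box [0,72]×[0,11]: [(0, 0) (72, 0) (72, 11) (0, 11)]
2. ⊥bis P1·P0 via (38.515,3.395): [(0, 0) (39.3045, 0) (36.7465, 11) (0, 11)]  |A|=418.2805
3. ⊥bis P1·P2 via (49.6,2.075): [(0, 0) (39.3045, 0) (36.7465, 11) (0, 11)]  |A|=418.2805
4. ⊥bis P1·P3 via (17.01,5.475): [(15.6969, 0) (39.3045, 0) (36.7465, 11) (18.335, 11)]  |A|=231.1046
5. ⊥bis P1·P4 via (50.99,4.98): [(15.6969, 0) (39.3045, 0) (36.7465, 11) (18.335, 11)]  |A|=231.1046
6. ⊥bis P1·P5 via (46.045,5.91): [(15.6969, 0) (39.3045, 0) (36.7465, 11) (18.335, 11)]  |A|=231.1046
7. ⊥bis P1·P6 via (51.08,2.065): [(15.6969, 0) (39.3045, 0) (36.7465, 11) (18.335, 11)]  |A|=231.1046
8. canonical 4-gon: [(15.6969, 0) (39.3045, 0) (36.7465, 11) (18.335, 11)]
9. shoelace: 231.1046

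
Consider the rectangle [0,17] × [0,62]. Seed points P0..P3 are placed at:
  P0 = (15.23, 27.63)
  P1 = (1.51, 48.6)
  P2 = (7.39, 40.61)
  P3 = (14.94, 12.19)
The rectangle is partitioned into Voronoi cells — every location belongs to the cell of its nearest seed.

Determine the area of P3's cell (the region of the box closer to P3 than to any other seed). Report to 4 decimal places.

1. box [0,17]×[0,62]: [(0, 0) (17, 0) (17, 62) (0, 62)]
2. ⊥bis P3·P0 via (15.085,19.91): [(0, 20.1933) (0, 0) (17, 0) (17, 19.874)]  |A|=340.5726
3. ⊥bis P3·P1 via (8.225,30.395): [(0, 20.1933) (0, 0) (17, 0) (17, 19.874)]  |A|=340.5726
4. ⊥bis P3·P2 via (11.165,26.4): [(0, 20.1933) (0, 0) (17, 0) (17, 19.874)]  |A|=340.5726
5. canonical 4-gon: [(0, 20.1933) (0, 0) (17, 0) (17, 19.874)]
6. shoelace: 340.5726

Area of P3's cell: 340.5726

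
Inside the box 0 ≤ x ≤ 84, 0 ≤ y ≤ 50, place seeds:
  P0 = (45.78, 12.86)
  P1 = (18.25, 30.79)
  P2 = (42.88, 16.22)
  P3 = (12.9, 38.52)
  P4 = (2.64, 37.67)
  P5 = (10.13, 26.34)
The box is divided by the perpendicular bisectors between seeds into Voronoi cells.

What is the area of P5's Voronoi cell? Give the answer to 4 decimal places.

1. box [0,84]×[0,50]: [(0, 0) (84, 0) (84, 50) (0, 50)]
2. ⊥bis P5·P0 via (27.955,19.6): [(0, 0) (20.5438, 0) (39.4499, 50) (0, 50)]  |A|=1499.8426
3. ⊥bis P5·P1 via (14.19,28.565): [(0, 0) (20.5438, 0) (24.341, 10.0422) (2.443, 50) (0, 50)]  |A|=760.4867
4. ⊥bis P5·P2 via (26.505,21.28): [(0, 0) (19.9293, 0) (23.5043, 11.5691) (2.443, 50) (0, 50)]  |A|=749.8316
5. ⊥bis P5·P3 via (11.515,32.43): [(0, 35.0488) (0, 0) (19.9293, 0) (23.5043, 11.5691) (12.1512, 32.2853)]  |A|=637.3559
6. ⊥bis P5·P4 via (6.385,32.005): [(8.1764, 33.1893) (0, 27.784) (0, 0) (19.9293, 0) (23.5043, 11.5691) (12.1512, 32.2853)]  |A|=607.6561
7. canonical 6-gon: [(8.1764, 33.1893) (0, 27.784) (0, 0) (19.9293, 0) (23.5043, 11.5691) (12.1512, 32.2853)]
8. shoelace: 607.6561

Area of P5's cell: 607.6561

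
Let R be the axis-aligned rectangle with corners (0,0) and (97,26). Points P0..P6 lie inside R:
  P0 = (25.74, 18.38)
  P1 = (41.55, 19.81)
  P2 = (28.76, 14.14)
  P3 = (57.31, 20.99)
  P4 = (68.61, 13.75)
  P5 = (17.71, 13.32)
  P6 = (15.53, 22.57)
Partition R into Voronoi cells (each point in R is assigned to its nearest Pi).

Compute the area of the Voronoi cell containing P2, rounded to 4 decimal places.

Area of P2's cell: 263.1423

1. box [0,97]×[0,26]: [(0, 0) (97, 0) (97, 26) (0, 26)]
2. ⊥bis P2·P0 via (27.25,16.26): [(4.4214, 0) (97, 0) (97, 26) (40.9247, 26)]  |A|=1932.5008
3. ⊥bis P2·P1 via (35.155,16.975): [(33.4988, 20.7108) (4.4214, 0) (42.6803, 0)]  |A|=396.1866
4. ⊥bis P2·P3 via (43.035,17.565): [(33.4988, 20.7108) (4.4214, 0) (42.6803, 0)]  |A|=396.1866
5. ⊥bis P2·P4 via (48.685,13.945): [(33.4988, 20.7108) (4.4214, 0) (42.6803, 0)]  |A|=396.1866
6. ⊥bis P2·P5 via (23.235,13.73): [(33.4988, 20.7108) (23.2582, 13.4168) (24.2539, 0) (42.6803, 0)]  |A|=263.1423
7. ⊥bis P2·P6 via (22.145,18.355): [(33.4988, 20.7108) (23.2582, 13.4168) (24.2539, 0) (42.6803, 0)]  |A|=263.1423
8. canonical 4-gon: [(33.4988, 20.7108) (23.2582, 13.4168) (24.2539, 0) (42.6803, 0)]
9. shoelace: 263.1423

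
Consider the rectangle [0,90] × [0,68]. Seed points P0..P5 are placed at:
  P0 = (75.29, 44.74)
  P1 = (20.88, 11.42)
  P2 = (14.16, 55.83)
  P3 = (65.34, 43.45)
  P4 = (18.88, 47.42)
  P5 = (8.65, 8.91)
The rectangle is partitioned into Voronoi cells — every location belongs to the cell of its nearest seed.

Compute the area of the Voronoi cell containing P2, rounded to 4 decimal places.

Area of P2's cell: 585.2465

1. box [0,90]×[0,68]: [(0, 0) (90, 0) (90, 68) (0, 68)]
2. ⊥bis P2·P0 via (44.725,50.285): [(0, 0) (35.6025, 0) (47.9388, 68) (0, 68)]  |A|=2840.4028
3. ⊥bis P2·P1 via (17.52,33.625): [(0, 30.9739) (42.3852, 37.3875) (47.9388, 68) (0, 68)]  |A|=1518.441
4. ⊥bis P2·P3 via (39.75,49.64): [(0, 30.9739) (36.5735, 36.5081) (44.1911, 68) (0, 68)]  |A|=1372.9176
5. ⊥bis P2·P4 via (16.52,51.625): [(0, 42.3534) (43.9546, 67.0223) (44.1911, 68) (0, 68)]  |A|=585.2465
6. ⊥bis P2·P5 via (11.405,32.37): [(0, 42.3534) (43.9546, 67.0223) (44.1911, 68) (0, 68)]  |A|=585.2465
7. canonical 4-gon: [(0, 42.3534) (43.9546, 67.0223) (44.1911, 68) (0, 68)]
8. shoelace: 585.2465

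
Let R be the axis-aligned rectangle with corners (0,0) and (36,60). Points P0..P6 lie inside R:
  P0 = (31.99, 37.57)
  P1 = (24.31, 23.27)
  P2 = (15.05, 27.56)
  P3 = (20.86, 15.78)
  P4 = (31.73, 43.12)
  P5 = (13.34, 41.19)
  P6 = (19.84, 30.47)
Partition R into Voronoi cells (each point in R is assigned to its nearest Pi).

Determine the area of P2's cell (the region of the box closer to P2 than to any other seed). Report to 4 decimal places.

1. box [0,36]×[0,60]: [(0, 0) (36, 0) (36, 60) (0, 60)]
2. ⊥bis P2·P0 via (23.52,32.565): [(0, 0) (36, 0) (36, 11.445) (7.3084, 60) (0, 60)]  |A|=1463.4399
3. ⊥bis P2·P1 via (19.68,25.415): [(0, 0) (7.9057, 0) (23.2243, 33.0654) (7.3084, 60) (0, 60)]  |A|=925.8556
4. ⊥bis P2·P3 via (17.955,21.67): [(0, 12.8144) (17.942, 21.6636) (23.2243, 33.0654) (7.3084, 60) (0, 60)]  |A|=725.2644
5. ⊥bis P2·P4 via (23.39,35.34): [(0, 12.8144) (17.942, 21.6636) (23.2243, 33.0654) (19.2712, 39.7553) (0.3858, 60) (0, 60)]  |A|=655.1915
6. ⊥bis P2·P5 via (14.195,34.375): [(0, 32.5941) (0, 12.8144) (17.942, 21.6636) (23.2243, 33.0654) (21.8807, 35.3392)]  |A|=335.3193
7. ⊥bis P2·P6 via (17.445,29.015): [(14.1892, 34.3743) (0, 32.5941) (0, 12.8144) (17.942, 21.6636) (19.6593, 25.3702)]  |A|=288.8298
8. canonical 5-gon: [(14.1892, 34.3743) (0, 32.5941) (0, 12.8144) (17.942, 21.6636) (19.6593, 25.3702)]
9. shoelace: 288.8298

Area of P2's cell: 288.8298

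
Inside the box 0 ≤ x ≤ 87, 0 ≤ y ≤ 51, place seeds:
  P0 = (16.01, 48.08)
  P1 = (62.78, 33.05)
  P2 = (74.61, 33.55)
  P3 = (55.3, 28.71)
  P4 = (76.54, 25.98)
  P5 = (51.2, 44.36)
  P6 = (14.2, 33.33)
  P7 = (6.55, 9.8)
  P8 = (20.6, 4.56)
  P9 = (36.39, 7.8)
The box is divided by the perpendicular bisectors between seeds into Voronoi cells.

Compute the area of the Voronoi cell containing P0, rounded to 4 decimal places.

1. box [0,87]×[0,51]: [(0, 0) (87, 0) (87, 51) (0, 51)]
2. ⊥bis P0·P1 via (39.395,40.565): [(0, 0) (26.359, 0) (42.7484, 51) (0, 51)]  |A|=1762.2394
3. ⊥bis P0·P2 via (45.31,40.815): [(0, 0) (26.359, 0) (42.7484, 51) (0, 51)]  |A|=1762.2394
4. ⊥bis P0·P3 via (35.655,38.395): [(0, 0) (16.7262, 0) (41.8693, 51) (0, 51)]  |A|=1494.1855
5. ⊥bis P0·P4 via (46.275,37.03): [(0, 0) (16.7262, 0) (41.8693, 51) (0, 51)]  |A|=1494.1855
6. ⊥bis P0·P5 via (33.605,46.22): [(0, 0) (16.7262, 0) (31.9925, 30.9659) (34.1103, 51) (0, 51)]  |A|=1416.4636
7. ⊥bis P0·P6 via (15.105,40.705): [(0, 42.5586) (32.7926, 38.5345) (34.1103, 51) (0, 51)]  |A|=351.0087
8. ⊥bis P0·P7 via (11.28,28.94): [(0, 42.5586) (32.7926, 38.5345) (34.1103, 51) (0, 51)]  |A|=351.0087
9. ⊥bis P0·P8 via (18.305,26.32): [(0, 42.5586) (32.7926, 38.5345) (34.1103, 51) (0, 51)]  |A|=351.0087
10. ⊥bis P0·P9 via (26.2,27.94): [(0, 42.5586) (32.7926, 38.5345) (34.1103, 51) (0, 51)]  |A|=351.0087
11. canonical 4-gon: [(0, 42.5586) (32.7926, 38.5345) (34.1103, 51) (0, 51)]
12. shoelace: 351.0087

Area of P0's cell: 351.0087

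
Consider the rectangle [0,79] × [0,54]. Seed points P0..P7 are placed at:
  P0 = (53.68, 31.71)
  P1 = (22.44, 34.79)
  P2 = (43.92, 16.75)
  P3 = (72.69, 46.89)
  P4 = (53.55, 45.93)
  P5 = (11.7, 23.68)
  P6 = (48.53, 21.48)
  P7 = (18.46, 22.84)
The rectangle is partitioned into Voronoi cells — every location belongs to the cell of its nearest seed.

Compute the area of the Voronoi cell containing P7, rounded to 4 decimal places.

1. box [0,79]×[0,54]: [(0, 0) (79, 0) (79, 54) (0, 54)]
2. ⊥bis P7·P0 via (36.07,27.275): [(0, 0) (42.9391, 0) (29.3394, 54) (0, 54)]  |A|=1951.5199
3. ⊥bis P7·P1 via (20.45,28.815): [(0, 35.626) (0, 0) (42.9391, 0) (37.0768, 23.2774)]  |A|=1160.2027
4. ⊥bis P7·P2 via (31.19,19.795): [(32.3959, 24.8364) (0, 35.626) (0, 0) (26.4551, 0)]  |A|=905.5912
5. ⊥bis P7·P3 via (45.575,34.865): [(32.3959, 24.8364) (0, 35.626) (0, 0) (26.4551, 0)]  |A|=905.5912
6. ⊥bis P7·P4 via (36.005,34.385): [(32.3959, 24.8364) (0, 35.626) (0, 0) (26.4551, 0)]  |A|=905.5912
7. ⊥bis P7·P5 via (15.08,23.26): [(32.3959, 24.8364) (15.9562, 30.3117) (12.1897, 0) (26.4551, 0)]  |A|=436.6178
8. ⊥bis P7·P6 via (33.495,22.16): [(32.3959, 24.8364) (15.9562, 30.3117) (12.1897, 0) (26.4551, 0)]  |A|=436.6178
9. canonical 4-gon: [(32.3959, 24.8364) (15.9562, 30.3117) (12.1897, 0) (26.4551, 0)]
10. shoelace: 436.6178

Area of P7's cell: 436.6178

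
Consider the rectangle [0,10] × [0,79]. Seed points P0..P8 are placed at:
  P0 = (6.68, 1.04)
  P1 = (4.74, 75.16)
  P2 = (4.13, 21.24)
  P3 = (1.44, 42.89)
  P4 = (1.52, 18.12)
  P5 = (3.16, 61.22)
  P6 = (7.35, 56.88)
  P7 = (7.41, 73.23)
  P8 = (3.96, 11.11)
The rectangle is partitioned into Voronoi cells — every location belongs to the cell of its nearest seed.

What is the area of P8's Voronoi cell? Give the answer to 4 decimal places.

Area of P8's cell: 92.5708

1. box [0,10]×[0,79]: [(0, 0) (10, 0) (10, 79) (0, 79)]
2. ⊥bis P8·P0 via (5.32,6.075): [(0, 4.638) (10, 7.3391) (10, 79) (0, 79)]  |A|=730.1143
3. ⊥bis P8·P1 via (4.35,43.135): [(0, 43.188) (0, 4.638) (10, 7.3391) (10, 43.0662)]  |A|=371.3852
4. ⊥bis P8·P2 via (4.045,16.175): [(0, 16.2429) (0, 4.638) (10, 7.3391) (10, 16.0751)]  |A|=101.7041
5. ⊥bis P8·P3 via (2.7,27): [(0, 16.2429) (0, 4.638) (10, 7.3391) (10, 16.0751)]  |A|=101.7041
6. ⊥bis P8·P4 via (2.74,14.615): [(7.0757, 16.1241) (0, 13.6613) (0, 4.638) (10, 7.3391) (10, 16.0751)]  |A|=92.5708
7. ⊥bis P8·P5 via (3.56,36.165): [(7.0757, 16.1241) (0, 13.6613) (0, 4.638) (10, 7.3391) (10, 16.0751)]  |A|=92.5708
8. ⊥bis P8·P6 via (5.655,33.995): [(7.0757, 16.1241) (0, 13.6613) (0, 4.638) (10, 7.3391) (10, 16.0751)]  |A|=92.5708
9. ⊥bis P8·P7 via (5.685,42.17): [(7.0757, 16.1241) (0, 13.6613) (0, 4.638) (10, 7.3391) (10, 16.0751)]  |A|=92.5708
10. canonical 5-gon: [(7.0757, 16.1241) (0, 13.6613) (0, 4.638) (10, 7.3391) (10, 16.0751)]
11. shoelace: 92.5708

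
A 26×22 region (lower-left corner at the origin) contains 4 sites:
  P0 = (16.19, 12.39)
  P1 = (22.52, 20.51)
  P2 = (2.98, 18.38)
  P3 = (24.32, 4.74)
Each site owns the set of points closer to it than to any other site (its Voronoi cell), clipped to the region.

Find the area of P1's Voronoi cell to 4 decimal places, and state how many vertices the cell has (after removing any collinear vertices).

Area of P1's cell: 72.3010 (5 vertices)

1. box [0,26]×[0,22]: [(0, 0) (26, 0) (26, 22) (0, 22)]
2. ⊥bis P1·P0 via (19.355,16.45): [(26, 11.2698) (26, 22) (12.2356, 22)]  |A|=73.8472
3. ⊥bis P1·P2 via (12.75,19.445): [(12.4934, 21.799) (26, 11.2698) (26, 22) (12.4715, 22)]  |A|=73.8235
4. ⊥bis P1·P3 via (23.42,12.625): [(12.4934, 21.799) (24.1541, 12.7088) (26, 12.9195) (26, 22) (12.4715, 22)]  |A|=72.301
5. canonical 5-gon: [(12.4934, 21.799) (24.1541, 12.7088) (26, 12.9195) (26, 22) (12.4715, 22)]
6. shoelace: 72.301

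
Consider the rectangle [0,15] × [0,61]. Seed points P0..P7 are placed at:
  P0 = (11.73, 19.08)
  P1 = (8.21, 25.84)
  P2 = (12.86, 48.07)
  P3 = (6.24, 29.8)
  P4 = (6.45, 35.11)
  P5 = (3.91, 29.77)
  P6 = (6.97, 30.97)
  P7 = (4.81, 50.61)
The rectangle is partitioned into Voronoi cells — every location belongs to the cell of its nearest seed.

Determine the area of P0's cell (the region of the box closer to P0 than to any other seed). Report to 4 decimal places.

Area of P0's cell: 317.6077

1. box [0,15]×[0,61]: [(0, 0) (15, 0) (15, 61) (0, 61)]
2. ⊥bis P0·P1 via (9.97,22.46): [(0, 17.2685) (0, 0) (15, 0) (15, 25.0792)]  |A|=317.6077
3. ⊥bis P0·P2 via (12.295,33.575): [(0, 17.2685) (0, 0) (15, 0) (15, 25.0792)]  |A|=317.6077
4. ⊥bis P0·P3 via (8.985,24.44): [(0, 17.2685) (0, 0) (15, 0) (15, 25.0792)]  |A|=317.6077
5. ⊥bis P0·P4 via (9.09,27.095): [(0, 17.2685) (0, 0) (15, 0) (15, 25.0792)]  |A|=317.6077
6. ⊥bis P0·P5 via (7.82,24.425): [(0, 17.2685) (0, 0) (15, 0) (15, 25.0792)]  |A|=317.6077
7. ⊥bis P0·P6 via (9.35,25.025): [(0, 17.2685) (0, 0) (15, 0) (15, 25.0792)]  |A|=317.6077
8. ⊥bis P0·P7 via (8.27,34.845): [(0, 17.2685) (0, 0) (15, 0) (15, 25.0792)]  |A|=317.6077
9. canonical 4-gon: [(0, 17.2685) (0, 0) (15, 0) (15, 25.0792)]
10. shoelace: 317.6077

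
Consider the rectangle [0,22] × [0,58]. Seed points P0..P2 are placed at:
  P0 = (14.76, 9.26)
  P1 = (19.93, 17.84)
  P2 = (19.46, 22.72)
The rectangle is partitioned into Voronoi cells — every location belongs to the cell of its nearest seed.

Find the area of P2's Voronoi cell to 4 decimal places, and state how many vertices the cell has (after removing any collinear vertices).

1. box [0,22]×[0,58]: [(0, 0) (22, 0) (22, 58) (0, 58)]
2. ⊥bis P2·P0 via (17.11,15.99): [(0, 21.9645) (22, 14.2825) (22, 58) (0, 58)]  |A|=877.2829
3. ⊥bis P2·P1 via (19.695,20.28): [(0, 21.9645) (8.0391, 19.1574) (22, 20.502) (22, 58) (0, 58)]  |A|=833.8679
4. canonical 5-gon: [(0, 21.9645) (8.0391, 19.1574) (22, 20.502) (22, 58) (0, 58)]
5. shoelace: 833.8679

Area of P2's cell: 833.8679 (5 vertices)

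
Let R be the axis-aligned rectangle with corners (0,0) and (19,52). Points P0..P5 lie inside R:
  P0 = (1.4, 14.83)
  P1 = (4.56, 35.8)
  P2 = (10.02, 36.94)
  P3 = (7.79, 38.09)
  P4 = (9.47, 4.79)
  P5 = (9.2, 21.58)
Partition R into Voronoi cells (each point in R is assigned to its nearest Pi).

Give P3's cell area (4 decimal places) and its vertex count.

Area of P3's cell: 163.6129 (4 vertices)

1. box [0,19]×[0,52]: [(0, 0) (19, 0) (19, 52) (0, 52)]
2. ⊥bis P3·P0 via (4.595,26.46): [(0, 27.7223) (19, 22.5027) (19, 52) (0, 52)]  |A|=510.8626
3. ⊥bis P3·P1 via (6.175,36.945): [(0, 45.6547) (15.7889, 23.3848) (19, 22.5027) (19, 52) (0, 52)]  |A|=369.2965
4. ⊥bis P3·P2 via (8.905,37.515): [(0, 45.6547) (7.5853, 34.9559) (16.3748, 52) (0, 52)]  |A|=163.6129
5. ⊥bis P3·P4 via (8.63,21.44): [(0, 45.6547) (7.5853, 34.9559) (16.3748, 52) (0, 52)]  |A|=163.6129
6. ⊥bis P3·P5 via (8.495,29.835): [(0, 45.6547) (7.5853, 34.9559) (16.3748, 52) (0, 52)]  |A|=163.6129
7. canonical 4-gon: [(0, 45.6547) (7.5853, 34.9559) (16.3748, 52) (0, 52)]
8. shoelace: 163.6129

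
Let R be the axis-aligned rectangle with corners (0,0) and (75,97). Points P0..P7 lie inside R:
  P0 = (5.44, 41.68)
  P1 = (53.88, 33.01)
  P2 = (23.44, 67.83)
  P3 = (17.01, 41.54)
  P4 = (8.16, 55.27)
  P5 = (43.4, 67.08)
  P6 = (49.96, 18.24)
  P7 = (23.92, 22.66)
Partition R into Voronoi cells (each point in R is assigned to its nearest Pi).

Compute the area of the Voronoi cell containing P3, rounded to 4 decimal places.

1. box [0,75]×[0,97]: [(0, 0) (75, 0) (75, 97) (0, 97)]
2. ⊥bis P3·P0 via (11.225,41.61): [(10.7215, 0) (75, 0) (75, 97) (11.8952, 97)]  |A|=6178.088
3. ⊥bis P3·P1 via (35.445,37.275): [(10.7215, 0) (26.8213, 0) (49.2626, 97) (11.8952, 97)]  |A|=2593.1564
4. ⊥bis P3·P2 via (20.225,54.685): [(11.4093, 56.8411) (10.7215, 0) (26.8213, 0) (38.4421, 50.2295)]  |A|=1174.9023
5. ⊥bis P3·P4 via (12.585,48.405): [(21.7494, 54.3122) (11.2972, 47.5749) (10.7215, 0) (26.8213, 0) (38.4421, 50.2295)]  |A|=1126.8535
6. ⊥bis P3·P5 via (30.205,54.31): [(32.8244, 51.6034) (21.7494, 54.3122) (11.2972, 47.5749) (10.7215, 0) (26.8213, 0) (37.6148, 46.6536)]  |A|=1116.2411
7. ⊥bis P3·P6 via (33.485,29.89): [(32.8244, 51.6034) (21.7494, 54.3122) (11.2972, 47.5749) (10.7215, 0) (12.3488, 0) (33.8587, 30.4185) (37.6148, 46.6536)]  |A|=896.1255
8. ⊥bis P3·P7 via (20.465,32.1): [(32.8244, 51.6034) (21.7494, 54.3122) (11.2972, 47.5749) (11.0683, 28.6609) (35.5228, 37.6111) (37.6148, 46.6536)]  |A|=464.5853
9. canonical 6-gon: [(32.8244, 51.6034) (21.7494, 54.3122) (11.2972, 47.5749) (11.0683, 28.6609) (35.5228, 37.6111) (37.6148, 46.6536)]
10. shoelace: 464.5853

Area of P3's cell: 464.5853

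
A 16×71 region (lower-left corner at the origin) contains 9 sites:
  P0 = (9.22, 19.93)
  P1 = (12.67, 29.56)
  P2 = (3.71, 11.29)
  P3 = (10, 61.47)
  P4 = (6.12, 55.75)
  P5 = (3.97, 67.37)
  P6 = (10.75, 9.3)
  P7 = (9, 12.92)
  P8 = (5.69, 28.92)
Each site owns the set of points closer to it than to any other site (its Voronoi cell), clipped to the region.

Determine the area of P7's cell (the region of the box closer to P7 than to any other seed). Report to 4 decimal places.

1. box [0,16]×[0,71]: [(0, 0) (16, 0) (16, 71) (0, 71)]
2. ⊥bis P7·P0 via (9.11,16.425): [(0, 16.7109) (0, 0) (16, 0) (16, 16.2088)]  |A|=263.3574
3. ⊥bis P7·P1 via (10.835,21.24): [(0, 16.7109) (0, 0) (16, 0) (16, 16.2088)]  |A|=263.3574
4. ⊥bis P7·P2 via (6.355,12.105): [(4.984, 16.5545) (10.0849, 0) (16, 0) (16, 16.2088)]  |A|=138.2388
5. ⊥bis P7·P3 via (9.5,37.195): [(4.984, 16.5545) (10.0849, 0) (16, 0) (16, 16.2088)]  |A|=138.2388
6. ⊥bis P7·P4 via (7.56,34.335): [(4.984, 16.5545) (10.0849, 0) (16, 0) (16, 16.2088)]  |A|=138.2388
7. ⊥bis P7·P5 via (6.485,40.145): [(4.984, 16.5545) (10.0849, 0) (16, 0) (16, 16.2088)]  |A|=138.2388
8. ⊥bis P7·P6 via (9.875,11.11): [(4.984, 16.5545) (7.0782, 9.758) (16, 14.071) (16, 16.2088)]  |A|=46.6098
9. ⊥bis P7·P8 via (7.345,20.92): [(4.984, 16.5545) (7.0782, 9.758) (16, 14.071) (16, 16.2088)]  |A|=46.6098
10. canonical 4-gon: [(4.984, 16.5545) (7.0782, 9.758) (16, 14.071) (16, 16.2088)]
11. shoelace: 46.6098

Area of P7's cell: 46.6098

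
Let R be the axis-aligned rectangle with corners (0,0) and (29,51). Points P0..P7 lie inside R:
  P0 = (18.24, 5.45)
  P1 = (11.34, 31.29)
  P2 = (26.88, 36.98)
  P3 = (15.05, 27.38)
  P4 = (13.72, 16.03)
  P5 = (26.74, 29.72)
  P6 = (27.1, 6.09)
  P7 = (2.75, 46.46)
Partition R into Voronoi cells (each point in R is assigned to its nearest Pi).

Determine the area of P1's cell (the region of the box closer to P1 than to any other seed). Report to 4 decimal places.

1. box [0,29]×[0,51]: [(0, 0) (29, 0) (29, 51) (0, 51)]
2. ⊥bis P1·P0 via (14.79,18.37): [(0, 14.4207) (29, 22.1645) (29, 51) (0, 51)]  |A|=948.5157
3. ⊥bis P1·P2 via (19.11,34.135): [(0, 14.4207) (23.9835, 20.8249) (12.9348, 51) (0, 51)]  |A|=633.8055
4. ⊥bis P1·P3 via (13.195,29.335): [(0, 16.8149) (18.8892, 34.738) (12.9348, 51) (0, 51)]  |A|=428.0382
5. ⊥bis P1·P4 via (12.53,23.66): [(0, 21.7058) (6.1684, 22.6678) (18.8892, 34.738) (12.9348, 51) (0, 51)]  |A|=412.9538
6. ⊥bis P1·P5 via (19.04,30.505): [(0, 21.7058) (6.1684, 22.6678) (18.8892, 34.738) (12.9348, 51) (0, 51)]  |A|=412.9538
7. ⊥bis P1·P6 via (19.22,18.69): [(0, 21.7058) (6.1684, 22.6678) (18.8892, 34.738) (12.9348, 51) (0, 51)]  |A|=412.9538
8. ⊥bis P1·P7 via (7.045,38.875): [(0, 34.8858) (0, 21.7058) (6.1684, 22.6678) (18.8892, 34.738) (15.6006, 43.7196)]  |A|=240.1727
9. canonical 5-gon: [(0, 34.8858) (0, 21.7058) (6.1684, 22.6678) (18.8892, 34.738) (15.6006, 43.7196)]
10. shoelace: 240.1727

Area of P1's cell: 240.1727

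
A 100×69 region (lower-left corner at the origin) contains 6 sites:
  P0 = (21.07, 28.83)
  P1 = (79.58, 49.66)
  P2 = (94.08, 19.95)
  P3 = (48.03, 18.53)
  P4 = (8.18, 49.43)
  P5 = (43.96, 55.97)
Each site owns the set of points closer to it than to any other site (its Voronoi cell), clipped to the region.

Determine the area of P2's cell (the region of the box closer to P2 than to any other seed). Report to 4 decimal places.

Area of P2's cell: 984.2632

1. box [0,100]×[0,69]: [(0, 0) (100, 0) (100, 69) (0, 69)]
2. ⊥bis P2·P0 via (57.575,24.39): [(54.6085, 0) (100, 0) (100, 69) (63.0008, 69)]  |A|=2842.4791
3. ⊥bis P2·P1 via (86.83,34.805): [(57.0755, 20.2833) (54.6085, 0) (100, 0) (100, 41.2326)]  |A|=1345.2891
4. ⊥bis P2·P3 via (71.055,19.24): [(70.816, 26.9894) (71.6483, 0) (100, 0) (100, 41.2326)]  |A|=984.2632
5. ⊥bis P2·P4 via (51.13,34.69): [(70.816, 26.9894) (71.6483, 0) (100, 0) (100, 41.2326)]  |A|=984.2632
6. ⊥bis P2·P5 via (69.02,37.96): [(70.816, 26.9894) (71.6483, 0) (100, 0) (100, 41.2326)]  |A|=984.2632
7. canonical 4-gon: [(70.816, 26.9894) (71.6483, 0) (100, 0) (100, 41.2326)]
8. shoelace: 984.2632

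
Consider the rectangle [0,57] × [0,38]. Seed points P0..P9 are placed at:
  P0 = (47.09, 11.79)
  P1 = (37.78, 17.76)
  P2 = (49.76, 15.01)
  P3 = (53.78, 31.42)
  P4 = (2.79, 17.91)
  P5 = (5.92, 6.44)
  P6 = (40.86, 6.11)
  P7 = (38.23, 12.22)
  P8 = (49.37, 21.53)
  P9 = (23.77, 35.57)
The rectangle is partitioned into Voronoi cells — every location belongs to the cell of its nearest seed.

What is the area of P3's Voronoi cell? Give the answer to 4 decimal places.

Area of P3's cell: 178.4436

1. box [0,57]×[0,38]: [(0, 0) (57, 0) (57, 38) (0, 38)]
2. ⊥bis P3·P0 via (50.435,21.605): [(57, 19.3676) (57, 38) (2.3283, 38)]  |A|=509.3321
3. ⊥bis P3·P1 via (45.78,24.59): [(47.464, 22.6175) (57, 19.3676) (57, 38) (34.3312, 38)]  |A|=263.1902
4. ⊥bis P3·P2 via (51.77,23.215): [(45.6803, 24.7068) (57, 21.9338) (57, 38) (34.3312, 38)]  |A|=241.6027
5. ⊥bis P3·P4 via (28.285,24.665): [(45.6803, 24.7068) (57, 21.9338) (57, 38) (34.3312, 38)]  |A|=241.6027
6. ⊥bis P3·P5 via (29.85,18.93): [(45.6803, 24.7068) (57, 21.9338) (57, 38) (34.3312, 38)]  |A|=241.6027
7. ⊥bis P3·P6 via (47.32,18.765): [(45.6803, 24.7068) (57, 21.9338) (57, 38) (34.3312, 38)]  |A|=241.6027
8. ⊥bis P3·P7 via (46.005,21.82): [(45.6803, 24.7068) (57, 21.9338) (57, 38) (34.3312, 38)]  |A|=241.6027
9. ⊥bis P3·P8 via (51.575,26.475): [(39.6192, 31.8061) (57, 24.056) (57, 38) (34.3312, 38)]  |A|=191.3827
10. ⊥bis P3·P9 via (38.775,33.495): [(38.6917, 32.8926) (39.6192, 31.8061) (57, 24.056) (57, 38) (39.398, 38)]  |A|=178.4436
11. canonical 5-gon: [(38.6917, 32.8926) (39.6192, 31.8061) (57, 24.056) (57, 38) (39.398, 38)]
12. shoelace: 178.4436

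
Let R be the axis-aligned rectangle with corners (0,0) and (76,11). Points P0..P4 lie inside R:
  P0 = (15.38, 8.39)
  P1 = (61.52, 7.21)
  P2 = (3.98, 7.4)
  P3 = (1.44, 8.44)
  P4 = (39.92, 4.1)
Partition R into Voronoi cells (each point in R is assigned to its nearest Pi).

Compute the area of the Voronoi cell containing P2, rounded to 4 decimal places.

Area of P2's cell: 89.5107

1. box [0,76]×[0,11]: [(0, 0) (76, 0) (76, 11) (0, 11)]
2. ⊥bis P2·P0 via (9.68,7.895): [(0, 0) (10.3656, 0) (9.4104, 11) (0, 11)]  |A|=108.7679
3. ⊥bis P2·P1 via (32.75,7.305): [(0, 0) (10.3656, 0) (9.4104, 11) (0, 11)]  |A|=108.7679
4. ⊥bis P2·P3 via (2.71,7.92): [(0, 1.3013) (0, 0) (10.3656, 0) (9.4104, 11) (3.9711, 11)]  |A|=89.5107
5. ⊥bis P2·P4 via (21.95,5.75): [(0, 1.3013) (0, 0) (10.3656, 0) (9.4104, 11) (3.9711, 11)]  |A|=89.5107
6. canonical 5-gon: [(0, 1.3013) (0, 0) (10.3656, 0) (9.4104, 11) (3.9711, 11)]
7. shoelace: 89.5107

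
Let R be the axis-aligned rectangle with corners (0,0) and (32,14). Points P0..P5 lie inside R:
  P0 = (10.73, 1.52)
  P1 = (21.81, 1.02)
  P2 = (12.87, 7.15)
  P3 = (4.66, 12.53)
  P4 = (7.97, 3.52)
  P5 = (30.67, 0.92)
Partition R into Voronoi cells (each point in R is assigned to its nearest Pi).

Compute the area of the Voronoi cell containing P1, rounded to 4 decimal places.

Area of P1's cell: 95.3835

1. box [0,32]×[0,14]: [(0, 0) (32, 0) (32, 14) (0, 14)]
2. ⊥bis P1·P0 via (16.27,1.27): [(16.2127, 0) (32, 0) (32, 14) (16.8445, 14)]  |A|=216.6
3. ⊥bis P1·P2 via (17.34,4.085): [(16.3306, 2.6129) (16.2127, 0) (32, 0) (32, 14) (24.1385, 14)]  |A|=175.0707
4. ⊥bis P1·P3 via (13.235,6.775): [(16.3306, 2.6129) (16.2127, 0) (32, 0) (32, 14) (24.1385, 14)]  |A|=175.0707
5. ⊥bis P1·P4 via (14.89,2.27): [(16.3306, 2.6129) (16.2127, 0) (32, 0) (32, 14) (24.1385, 14)]  |A|=175.0707
6. ⊥bis P1·P5 via (26.24,0.97): [(16.3306, 2.6129) (16.2127, 0) (26.2291, 0) (26.3871, 14) (24.1385, 14)]  |A|=95.3835
7. canonical 5-gon: [(16.3306, 2.6129) (16.2127, 0) (26.2291, 0) (26.3871, 14) (24.1385, 14)]
8. shoelace: 95.3835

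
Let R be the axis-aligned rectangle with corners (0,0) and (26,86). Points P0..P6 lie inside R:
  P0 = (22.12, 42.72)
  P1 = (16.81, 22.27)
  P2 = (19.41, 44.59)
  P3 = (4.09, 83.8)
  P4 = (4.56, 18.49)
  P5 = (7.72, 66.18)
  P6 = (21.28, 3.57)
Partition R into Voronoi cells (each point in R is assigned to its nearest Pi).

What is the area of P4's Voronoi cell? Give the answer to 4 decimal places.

Area of P4's cell: 334.5701

1. box [0,26]×[0,86]: [(0, 0) (26, 0) (26, 86) (0, 86)]
2. ⊥bis P4·P0 via (13.34,30.605): [(0, 40.2728) (0, 0) (26, 0) (26, 21.43)]  |A|=802.1365
3. ⊥bis P4·P1 via (10.685,20.38): [(5.8563, 36.0286) (0, 40.2728) (0, 0) (16.9737, 0)]  |A|=423.6936
4. ⊥bis P4·P2 via (11.985,31.54): [(6.2312, 34.8137) (0, 38.3591) (0, 0) (16.9737, 0)]  |A|=414.9694
5. ⊥bis P4·P3 via (4.325,51.145): [(6.2312, 34.8137) (0, 38.3591) (0, 0) (16.9737, 0)]  |A|=414.9694
6. ⊥bis P4·P5 via (6.14,42.335): [(6.2312, 34.8137) (0, 38.3591) (0, 0) (16.9737, 0)]  |A|=414.9694
7. ⊥bis P4·P6 via (12.92,11.03): [(13.4031, 11.5714) (6.2312, 34.8137) (0, 38.3591) (0, 0) (3.0774, 0)]  |A|=334.5701
8. canonical 5-gon: [(13.4031, 11.5714) (6.2312, 34.8137) (0, 38.3591) (0, 0) (3.0774, 0)]
9. shoelace: 334.5701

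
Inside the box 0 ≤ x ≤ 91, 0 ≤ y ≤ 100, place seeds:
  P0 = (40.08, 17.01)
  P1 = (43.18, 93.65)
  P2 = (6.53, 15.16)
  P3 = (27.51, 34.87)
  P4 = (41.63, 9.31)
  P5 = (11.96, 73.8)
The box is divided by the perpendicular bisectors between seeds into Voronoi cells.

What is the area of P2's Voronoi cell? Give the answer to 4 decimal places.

Area of P2's cell: 712.6797

1. box [0,91]×[0,100]: [(0, 0) (91, 0) (91, 100) (0, 100)]
2. ⊥bis P2·P0 via (23.305,16.085): [(0, 0) (24.192, 0) (18.6778, 100) (0, 100)]  |A|=2143.4873
3. ⊥bis P2·P1 via (24.855,54.405): [(0, 66.0108) (0, 0) (24.192, 0) (21.0952, 56.1606)]  |A|=1375.5714
4. ⊥bis P2·P3 via (17.02,25.015): [(0, 43.1317) (0, 0) (24.192, 0) (23.1738, 18.4647)]  |A|=723.1106
5. ⊥bis P2·P4 via (24.08,12.235): [(0, 43.1317) (0, 0) (22.0408, 0) (23.6572, 9.6981) (23.1738, 18.4647)]  |A|=712.6797
6. ⊥bis P2·P5 via (9.245,44.48): [(0, 43.1317) (0, 0) (22.0408, 0) (23.6572, 9.6981) (23.1738, 18.4647)]  |A|=712.6797
7. canonical 5-gon: [(0, 43.1317) (0, 0) (22.0408, 0) (23.6572, 9.6981) (23.1738, 18.4647)]
8. shoelace: 712.6797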